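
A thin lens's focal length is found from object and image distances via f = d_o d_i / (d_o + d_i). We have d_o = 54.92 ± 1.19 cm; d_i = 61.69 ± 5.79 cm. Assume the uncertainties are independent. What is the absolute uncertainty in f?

1.33 cm

∂f/∂d_o = (d_i/(d_o+d_i))² = 0.280;  ∂f/∂d_i = (d_o/(d_o+d_i))² = 0.222
δf = √((∂f/∂d_o · δd_o)² + (∂f/∂d_i · δd_i)²) = √(0.111 + 1.65) = 1.33 cm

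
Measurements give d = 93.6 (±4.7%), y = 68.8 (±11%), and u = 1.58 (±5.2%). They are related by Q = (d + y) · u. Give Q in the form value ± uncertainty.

257 ± 19.2

Let w = d + y = 162. δw = √(δd² + δy²) = √(19.4 + 57.3) = 8.75, so δw/w = 0.0539.
Q is then a monomial in w, u:
δQ/Q = √((δw/w)² + (1·δu/u)²) = √(0.00291 + 0.00270) = 0.0749
Q = 257, so δQ = 0.0749 × 257 = 19.2.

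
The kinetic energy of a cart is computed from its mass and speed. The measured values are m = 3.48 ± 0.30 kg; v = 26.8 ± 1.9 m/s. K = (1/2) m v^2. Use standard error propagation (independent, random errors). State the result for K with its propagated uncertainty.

1250 ± 207 J

K is a product of powers, so relative uncertainties combine in quadrature:
  (1·δm/m)² = (1×0.0862)² = 0.00743;  (2·δv/v)² = (2×0.0709)² = 0.0201
δK/K = √(0.0275) = 0.166
K = 1250 J, so δK = 0.166 × 1250 = 207 J.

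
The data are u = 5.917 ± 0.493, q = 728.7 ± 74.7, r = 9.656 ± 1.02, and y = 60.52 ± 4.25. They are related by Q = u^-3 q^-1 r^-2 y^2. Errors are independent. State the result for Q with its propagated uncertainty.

(2.602 ± 0.964) × 10^-4

Each factor contributes (exponent × relative error)² to (δQ/Q)²:
  (-3·δu/u)² = (-3×0.0833)² = 0.0625;  (-1·δq/q)² = (-1×0.103)² = 0.0105;  (-2·δr/r)² = (-2×0.106)² = 0.0446;  (2·δy/y)² = (2×0.0702)² = 0.0197
δQ/Q = √(0.137) = 0.371
Q = 0.0002602, so δQ = 0.371 × 0.0002602 = 9.64e-05.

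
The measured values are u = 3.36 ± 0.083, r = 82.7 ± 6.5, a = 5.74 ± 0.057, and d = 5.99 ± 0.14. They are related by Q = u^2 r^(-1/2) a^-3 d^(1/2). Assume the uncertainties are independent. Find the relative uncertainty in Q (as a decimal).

Products/powers → add relative errors in quadrature, weighted by exponent:
  (2·δu/u)² = (2×0.0247)² = 0.00244;  (−½·δr/r)² = (-0.5×0.0786)² = 0.00154;  (-3·δa/a)² = (-3×0.00993)² = 0.000888;  (½·δd/d)² = (0.5×0.0234)² = 0.000137
δQ/Q = √(0.00501) = 0.0708

0.0708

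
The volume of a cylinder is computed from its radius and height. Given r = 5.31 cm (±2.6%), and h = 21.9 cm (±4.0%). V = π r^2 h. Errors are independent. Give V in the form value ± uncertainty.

Since V is a product/quotient, work with relative uncertainties:
  (2·δr/r)² = (2×0.0260)² = 0.00270;  (1·δh/h)² = (1×0.0400)² = 0.00160
δV/V = √(0.00430) = 0.0656
V = 1940 cm^3, so δV = 0.0656 × 1940 = 127 cm^3.

1940 ± 127 cm^3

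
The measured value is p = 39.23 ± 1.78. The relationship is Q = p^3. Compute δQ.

8220

Products/powers → add relative errors in quadrature, weighted by exponent:
  (3·δp/p)² = (3×0.0454)² = 0.0185
δQ/Q = √(0.0185) = 0.136
Q = 60370, so δQ = 0.136 × 60370 = 8220.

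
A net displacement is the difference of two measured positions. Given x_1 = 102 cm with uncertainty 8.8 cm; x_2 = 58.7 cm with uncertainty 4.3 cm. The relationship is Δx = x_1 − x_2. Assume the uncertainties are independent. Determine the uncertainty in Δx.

9.79 cm

Absolute uncertainties add in quadrature for a linear combination:
  (δx_1)² = 77.4;  (δx_2)² = 18.5
δΔx = √(95.9) = 9.79 cm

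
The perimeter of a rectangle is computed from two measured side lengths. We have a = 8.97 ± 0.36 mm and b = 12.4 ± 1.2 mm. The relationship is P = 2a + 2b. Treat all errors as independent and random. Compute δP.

2.51 mm

P is a linear combination, so absolute uncertainties add in quadrature:
  (2·δa)² = 0.518;  (2·δb)² = 5.76
δP = √(6.28) = 2.51 mm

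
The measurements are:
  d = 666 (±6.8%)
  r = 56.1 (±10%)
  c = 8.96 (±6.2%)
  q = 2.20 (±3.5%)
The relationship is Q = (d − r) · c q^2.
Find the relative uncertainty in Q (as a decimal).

0.120

Let u = d − r = 610. δu = √(δd² + δr²) = √(2050 + 31.5) = 45.6, so δu/u = 0.0748.
Q is then a monomial in u, c, q:
δQ/Q = √((δu/u)² + (1·δc/c)² + (2·δq/q)²) = √(0.00560 + 0.00384 + 0.00490) = 0.120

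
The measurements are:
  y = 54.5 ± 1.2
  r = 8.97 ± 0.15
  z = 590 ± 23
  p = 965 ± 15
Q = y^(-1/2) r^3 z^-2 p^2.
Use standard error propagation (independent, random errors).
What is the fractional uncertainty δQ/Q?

Relative error in a monomial: (δQ/Q)² = Σ (nᵢ · δxᵢ/xᵢ)².
  (−½·δy/y)² = (-0.5×0.0220)² = 0.000121;  (3·δr/r)² = (3×0.0167)² = 0.00252;  (-2·δz/z)² = (-2×0.0390)² = 0.00608;  (2·δp/p)² = (2×0.0155)² = 0.000966
δQ/Q = √(0.00968) = 0.0984

0.0984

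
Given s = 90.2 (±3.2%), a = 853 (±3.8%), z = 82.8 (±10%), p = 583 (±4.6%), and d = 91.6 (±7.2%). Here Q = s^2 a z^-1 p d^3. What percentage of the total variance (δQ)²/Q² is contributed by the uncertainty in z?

(δQ/Q)² = (2·δs/s)² + (1·δa/a)² + (-1·δz/z)² + (1·δp/p)² + (3·δd/d)²
  s term: (2×0.0320)² = 0.00410
  a term: (1×0.0380)² = 0.00144
  z term: (-1×0.100)² = 0.0100
  p term: (1×0.0460)² = 0.00212
  d term: (3×0.0720)² = 0.0467
Total = 0.0643. Share from z = 0.0100/0.0643 = 0.155.

15.5%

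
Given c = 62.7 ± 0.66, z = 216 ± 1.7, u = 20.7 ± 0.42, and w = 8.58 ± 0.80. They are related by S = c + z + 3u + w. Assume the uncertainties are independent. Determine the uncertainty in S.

2.36

S is a linear combination, so absolute uncertainties add in quadrature:
  (δc)² = 0.436;  (δz)² = 2.89;  (3·δu)² = 1.59;  (δw)² = 0.640
δS = √(5.55) = 2.36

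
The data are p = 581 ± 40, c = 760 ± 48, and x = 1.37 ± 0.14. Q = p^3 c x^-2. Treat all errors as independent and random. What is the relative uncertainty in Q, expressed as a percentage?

Each factor contributes (exponent × relative error)² to (δQ/Q)²:
  (3·δp/p)² = (3×0.0688)² = 0.0427;  (1·δc/c)² = (1×0.0632)² = 0.00399;  (-2·δx/x)² = (-2×0.102)² = 0.0418
δQ/Q = √(0.0884) = 0.297

29.7%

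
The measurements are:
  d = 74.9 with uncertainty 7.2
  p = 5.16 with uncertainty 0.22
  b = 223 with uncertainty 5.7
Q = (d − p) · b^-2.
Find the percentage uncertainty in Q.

Let u = d − p = 69.7. δu = √(δd² + δp²) = √(51.8 + 0.0484) = 7.20, so δu/u = 0.103.
Q is then a monomial in u, b:
δQ/Q = √((δu/u)² + (-2·δb/b)²) = √(0.0107 + 0.00261) = 0.115

11.5%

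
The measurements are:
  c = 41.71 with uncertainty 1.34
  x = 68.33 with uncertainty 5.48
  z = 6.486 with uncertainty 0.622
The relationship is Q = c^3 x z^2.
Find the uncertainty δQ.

4.78e+07

Since Q is a product/quotient, work with relative uncertainties:
  (3·δc/c)² = (3×0.0321)² = 0.00929;  (1·δx/x)² = (1×0.0802)² = 0.00643;  (2·δz/z)² = (2×0.0959)² = 0.0368
δQ/Q = √(0.0525) = 0.229
Q = 2.086e+08, so δQ = 0.229 × 2.086e+08 = 4.78e+07.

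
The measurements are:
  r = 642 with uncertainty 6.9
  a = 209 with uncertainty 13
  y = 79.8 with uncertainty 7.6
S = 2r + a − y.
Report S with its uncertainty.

1410 ± 20.4

Each term contributes (cᵢ δxᵢ)² to (δS)²:
  (2·δr)² = 190;  (δa)² = 169;  (δy)² = 57.8
δS = √(417) = 20.4
S = 1410.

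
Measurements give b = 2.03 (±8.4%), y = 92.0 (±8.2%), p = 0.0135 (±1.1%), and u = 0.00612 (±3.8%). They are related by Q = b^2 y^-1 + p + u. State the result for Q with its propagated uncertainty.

Let w = b^2·y^-1 = 0.0448. δw/w = √((2·δb/b)² + (-1·δy/y)²) = √(0.0282 + 0.00672) = 0.187, so δw = 0.00837.
Q = w + p + u: δQ = √(δw² + δp² + δu²) = √(7.01e-05 + 2.21e-08 + 5.41e-08) = 0.00838
Q = 0.0644.

0.0644 ± 0.00838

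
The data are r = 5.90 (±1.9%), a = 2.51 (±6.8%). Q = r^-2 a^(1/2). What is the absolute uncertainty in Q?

0.00232

Since Q is a product/quotient, work with relative uncertainties:
  (-2·δr/r)² = (-2×0.0190)² = 0.00144;  (½·δa/a)² = (0.5×0.0680)² = 0.00116
δQ/Q = √(0.00260) = 0.0510
Q = 0.0455, so δQ = 0.0510 × 0.0455 = 0.00232.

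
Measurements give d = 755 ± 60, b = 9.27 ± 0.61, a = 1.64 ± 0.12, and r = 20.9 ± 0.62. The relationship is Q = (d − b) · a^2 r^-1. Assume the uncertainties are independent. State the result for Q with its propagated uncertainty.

96.0 ± 16.3

Let u = d − b = 746. δu = √(δd² + δb²) = √(3600 + 0.372) = 60.0, so δu/u = 0.0805.
Q is then a monomial in u, a, r:
δQ/Q = √((δu/u)² + (2·δa/a)² + (-1·δr/r)²) = √(0.00647 + 0.0214 + 0.000880) = 0.170
Q = 96.0, so δQ = 0.170 × 96.0 = 16.3.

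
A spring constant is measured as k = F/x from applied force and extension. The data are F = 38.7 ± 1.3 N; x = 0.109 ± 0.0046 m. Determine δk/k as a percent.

5.39%

Since k is a product/quotient, work with relative uncertainties:
  (1·δF/F)² = (1×0.0336)² = 0.00113;  (-1·δx/x)² = (-1×0.0422)² = 0.00178
δk/k = √(0.00291) = 0.0539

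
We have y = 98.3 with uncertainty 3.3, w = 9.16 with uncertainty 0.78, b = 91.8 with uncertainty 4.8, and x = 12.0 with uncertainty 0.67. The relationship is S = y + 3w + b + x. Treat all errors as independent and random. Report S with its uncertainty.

230 ± 6.31

S is a linear combination, so absolute uncertainties add in quadrature:
  (δy)² = 10.9;  (3·δw)² = 5.48;  (δb)² = 23.0;  (δx)² = 0.449
δS = √(39.9) = 6.31
S = 230.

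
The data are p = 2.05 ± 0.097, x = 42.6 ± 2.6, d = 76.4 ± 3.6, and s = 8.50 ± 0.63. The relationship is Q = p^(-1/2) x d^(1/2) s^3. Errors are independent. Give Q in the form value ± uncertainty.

Products/powers → add relative errors in quadrature, weighted by exponent:
  (−½·δp/p)² = (-0.5×0.0473)² = 0.000560;  (1·δx/x)² = (1×0.0610)² = 0.00373;  (½·δd/d)² = (0.5×0.0471)² = 0.000555;  (3·δs/s)² = (3×0.0741)² = 0.0494
δQ/Q = √(0.0543) = 0.233
Q = 1.6e+05, so δQ = 0.233 × 1.6e+05 = 37200.

(1.60 ± 0.372) × 10^5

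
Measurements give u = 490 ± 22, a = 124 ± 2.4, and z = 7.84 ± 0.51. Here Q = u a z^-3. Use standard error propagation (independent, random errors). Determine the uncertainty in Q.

25.4

Products/powers → add relative errors in quadrature, weighted by exponent:
  (1·δu/u)² = (1×0.0449)² = 0.00202;  (1·δa/a)² = (1×0.0194)² = 0.000375;  (-3·δz/z)² = (-3×0.0651)² = 0.0381
δQ/Q = √(0.0405) = 0.201
Q = 126, so δQ = 0.201 × 126 = 25.4.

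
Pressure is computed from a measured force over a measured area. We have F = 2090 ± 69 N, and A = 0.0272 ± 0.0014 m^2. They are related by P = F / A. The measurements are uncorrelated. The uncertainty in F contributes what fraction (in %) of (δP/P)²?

29.1%

(δP/P)² = (1·δF/F)² + (-1·δA/A)²
  F term: (1×0.0330)² = 0.00109
  A term: (-1×0.0515)² = 0.00265
Total = 0.00374. Share from F = 0.00109/0.00374 = 0.291.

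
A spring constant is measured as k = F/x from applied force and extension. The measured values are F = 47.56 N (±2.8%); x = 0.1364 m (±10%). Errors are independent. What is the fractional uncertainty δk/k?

Each factor contributes (exponent × relative error)² to (δk/k)²:
  (1·δF/F)² = (1×0.0280)² = 0.000784;  (-1·δx/x)² = (-1×0.100)² = 0.0100
δk/k = √(0.0108) = 0.104

0.104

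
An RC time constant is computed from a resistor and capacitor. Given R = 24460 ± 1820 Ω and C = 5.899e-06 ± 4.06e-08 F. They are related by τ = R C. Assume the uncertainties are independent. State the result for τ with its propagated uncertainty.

0.1443 ± 0.0108 s

Since τ is a product/quotient, work with relative uncertainties:
  (1·δR/R)² = (1×0.0744)² = 0.00554;  (1·δC/C)² = (1×0.00688)² = 4.74e-05
δτ/τ = √(0.00558) = 0.0747
τ = 0.1443 s, so δτ = 0.0747 × 0.1443 = 0.0108 s.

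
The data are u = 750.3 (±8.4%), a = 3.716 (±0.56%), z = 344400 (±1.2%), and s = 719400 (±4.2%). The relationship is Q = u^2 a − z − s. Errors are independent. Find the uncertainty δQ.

3.53e+05

Let p = u^2·a = 2.092e+06. δp/p = √((2·δu/u)² + (1·δa/a)²) = √(0.0282 + 3.14e-05) = 0.168, so δp = 3.52e+05.
Q = p − z − s: δQ = √(δp² + δz² + δs²) = √(1.24e+11 + 1.71e+07 + 9.13e+08) = 3.53e+05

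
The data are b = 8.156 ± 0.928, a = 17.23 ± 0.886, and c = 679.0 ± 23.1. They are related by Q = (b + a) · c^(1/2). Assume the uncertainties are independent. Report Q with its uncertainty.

661.5 ± 35.3

Let u = b + a = 25.39. δu = √(δb² + δa²) = √(0.861 + 0.785) = 1.28, so δu/u = 0.0505.
Q is then a monomial in u, c:
δQ/Q = √((δu/u)² + (½·δc/c)²) = √(0.00255 + 0.000289) = 0.0533
Q = 661.5, so δQ = 0.0533 × 661.5 = 35.3.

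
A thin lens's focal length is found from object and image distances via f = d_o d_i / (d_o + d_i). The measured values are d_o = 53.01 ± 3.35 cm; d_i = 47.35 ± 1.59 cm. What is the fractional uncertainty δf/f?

∂f/∂d_o = (d_i/(d_o+d_i))² = 0.223;  ∂f/∂d_i = (d_o/(d_o+d_i))² = 0.279
δf = √((∂f/∂d_o · δd_o)² + (∂f/∂d_i · δd_i)²) = √(0.556 + 0.197) = 0.868 cm
f = 25.01 cm, so δf/f = 0.868/25.01 = 0.0347.

0.0347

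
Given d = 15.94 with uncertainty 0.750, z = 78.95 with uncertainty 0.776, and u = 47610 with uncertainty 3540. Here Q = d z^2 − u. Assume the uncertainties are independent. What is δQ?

Let p = d·z^2 = 99360. δp/p = √((1·δd/d)² + (2·δz/z)²) = √(0.00221 + 0.000386) = 0.0510, so δp = 5070.
Q = p − u: δQ = √(δp² + δu²) = √(2.57e+07 + 1.25e+07) = 6180

6180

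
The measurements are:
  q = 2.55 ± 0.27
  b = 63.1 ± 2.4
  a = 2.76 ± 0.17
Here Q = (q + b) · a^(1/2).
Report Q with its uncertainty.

109 ± 5.23

Let u = q + b = 65.7. δu = √(δq² + δb²) = √(0.0729 + 5.76) = 2.42, so δu/u = 0.0368.
Q is then a monomial in u, a:
δQ/Q = √((δu/u)² + (½·δa/a)²) = √(0.00135 + 0.000948) = 0.0480
Q = 109, so δQ = 0.0480 × 109 = 5.23.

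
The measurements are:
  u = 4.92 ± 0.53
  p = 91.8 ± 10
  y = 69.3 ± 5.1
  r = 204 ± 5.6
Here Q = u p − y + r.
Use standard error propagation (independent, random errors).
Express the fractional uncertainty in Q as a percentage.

Let w = u·p = 452. δw/w = √((1·δu/u)² + (1·δp/p)²) = √(0.0116 + 0.0119) = 0.153, so δw = 69.2.
Q = w − y + r: δQ = √(δw² + δy² + δr²) = √(4790 + 26.0 + 31.4) = 69.6
Q = 586, so δQ/Q = 69.6/586 = 0.119.

11.9%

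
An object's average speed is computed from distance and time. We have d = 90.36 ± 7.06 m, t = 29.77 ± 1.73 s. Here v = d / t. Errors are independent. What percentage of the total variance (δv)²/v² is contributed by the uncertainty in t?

35.6%

(δv/v)² = (1·δd/d)² + (-1·δt/t)²
  d term: (1×0.0781)² = 0.00610
  t term: (-1×0.0581)² = 0.00338
Total = 0.00948. Share from t = 0.00338/0.00948 = 0.356.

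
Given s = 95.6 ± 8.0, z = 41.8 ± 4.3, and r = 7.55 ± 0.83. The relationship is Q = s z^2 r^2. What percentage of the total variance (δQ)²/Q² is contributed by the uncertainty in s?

7.17%

(δQ/Q)² = (1·δs/s)² + (2·δz/z)² + (2·δr/r)²
  s term: (1×0.0837)² = 0.00700
  z term: (2×0.103)² = 0.0423
  r term: (2×0.110)² = 0.0483
Total = 0.0977. Share from s = 0.00700/0.0977 = 0.0717.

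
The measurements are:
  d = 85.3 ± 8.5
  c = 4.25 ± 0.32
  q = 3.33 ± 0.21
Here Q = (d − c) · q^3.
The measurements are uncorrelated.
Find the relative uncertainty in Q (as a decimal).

Let u = d − c = 81.0. δu = √(δd² + δc²) = √(72.2 + 0.102) = 8.51, so δu/u = 0.105.
Q is then a monomial in u, q:
δQ/Q = √((δu/u)² + (3·δq/q)²) = √(0.0110 + 0.0358) = 0.216

0.216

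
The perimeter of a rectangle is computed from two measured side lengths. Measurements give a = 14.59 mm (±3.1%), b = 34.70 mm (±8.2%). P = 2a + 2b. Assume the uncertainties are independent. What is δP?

Sums and differences: (δP)² = Σ (cᵢ δxᵢ)².
  (2·δa)² = 0.818;  (2·δb)² = 32.4
δP = √(33.2) = 5.76 mm

5.76 mm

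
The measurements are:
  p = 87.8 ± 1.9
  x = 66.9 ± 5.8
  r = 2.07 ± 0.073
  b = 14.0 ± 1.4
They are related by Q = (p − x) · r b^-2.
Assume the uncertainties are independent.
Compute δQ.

Let u = p − x = 20.9. δu = √(δp² + δx²) = √(3.61 + 33.6) = 6.10, so δu/u = 0.292.
Q is then a monomial in u, r, b:
δQ/Q = √((δu/u)² + (1·δr/r)² + (-2·δb/b)²) = √(0.0853 + 0.00124 + 0.0400) = 0.356
Q = 0.221, so δQ = 0.356 × 0.221 = 0.0785.

0.0785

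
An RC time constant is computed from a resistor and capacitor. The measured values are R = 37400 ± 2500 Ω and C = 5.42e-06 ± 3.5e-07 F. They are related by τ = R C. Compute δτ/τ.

0.0929

τ is a product of powers, so relative uncertainties combine in quadrature:
  (1·δR/R)² = (1×0.0668)² = 0.00447;  (1·δC/C)² = (1×0.0646)² = 0.00417
δτ/τ = √(0.00864) = 0.0929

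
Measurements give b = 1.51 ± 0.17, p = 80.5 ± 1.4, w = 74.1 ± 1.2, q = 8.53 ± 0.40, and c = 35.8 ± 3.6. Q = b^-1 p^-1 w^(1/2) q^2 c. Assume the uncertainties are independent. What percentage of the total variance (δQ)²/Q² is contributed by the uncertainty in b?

39.7%

(δQ/Q)² = (-1·δb/b)² + (-1·δp/p)² + (½·δw/w)² + (2·δq/q)² + (1·δc/c)²
  b term: (-1×0.113)² = 0.0127
  p term: (-1×0.0174)² = 0.000302
  w term: (0.5×0.0162)² = 6.56e-05
  q term: (2×0.0469)² = 0.00880
  c term: (1×0.101)² = 0.0101
Total = 0.0320. Share from b = 0.0127/0.0320 = 0.397.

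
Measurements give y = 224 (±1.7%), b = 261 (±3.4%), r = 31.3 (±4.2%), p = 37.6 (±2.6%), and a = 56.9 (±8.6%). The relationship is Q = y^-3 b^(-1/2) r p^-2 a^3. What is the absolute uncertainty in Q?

Relative error in a monomial: (δQ/Q)² = Σ (nᵢ · δxᵢ/xᵢ)².
  (-3·δy/y)² = (-3×0.0170)² = 0.00260;  (−½·δb/b)² = (-0.5×0.0340)² = 0.000289;  (1·δr/r)² = (1×0.0420)² = 0.00176;  (-2·δp/p)² = (-2×0.0260)² = 0.00270;  (3·δa/a)² = (3×0.0860)² = 0.0666
δQ/Q = √(0.0739) = 0.272
Q = 2.25e-05, so δQ = 0.272 × 2.25e-05 = 6.11e-06.

6.11e-06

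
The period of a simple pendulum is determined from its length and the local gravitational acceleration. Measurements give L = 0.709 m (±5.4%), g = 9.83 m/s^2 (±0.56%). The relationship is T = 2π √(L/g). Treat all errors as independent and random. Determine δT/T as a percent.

2.71%

Each factor contributes (exponent × relative error)² to (δT/T)²:
  (½·δL/L)² = (0.5×0.0540)² = 0.000729;  (−½·δg/g)² = (-0.5×0.00560)² = 7.84e-06
δT/T = √(0.000737) = 0.0271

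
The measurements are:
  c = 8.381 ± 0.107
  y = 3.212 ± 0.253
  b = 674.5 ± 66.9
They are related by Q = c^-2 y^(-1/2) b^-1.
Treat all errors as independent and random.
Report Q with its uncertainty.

Relative error in a monomial: (δQ/Q)² = Σ (nᵢ · δxᵢ/xᵢ)².
  (-2·δc/c)² = (-2×0.0128)² = 0.000652;  (−½·δy/y)² = (-0.5×0.0788)² = 0.00155;  (-1·δb/b)² = (-1×0.0992)² = 0.00984
δQ/Q = √(0.0120) = 0.110
Q = 1.178e-05, so δQ = 0.110 × 1.178e-05 = 1.29e-06.

(1.178 ± 0.129) × 10^-5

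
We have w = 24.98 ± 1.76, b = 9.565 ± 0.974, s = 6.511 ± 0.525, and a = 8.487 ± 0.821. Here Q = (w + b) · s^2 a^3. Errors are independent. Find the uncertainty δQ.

Let u = w + b = 34.55. δu = √(δw² + δb²) = √(3.10 + 0.949) = 2.01, so δu/u = 0.0582.
Q is then a monomial in u, s, a:
δQ/Q = √((δu/u)² + (2·δs/s)² + (3·δa/a)²) = √(0.00339 + 0.0260 + 0.0842) = 0.337
Q = 895200, so δQ = 0.337 × 895200 = 3.02e+05.

3.02e+05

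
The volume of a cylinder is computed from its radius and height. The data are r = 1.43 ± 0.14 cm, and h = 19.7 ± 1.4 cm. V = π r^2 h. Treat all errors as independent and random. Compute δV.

26.4 cm^3

V is a product of powers, so relative uncertainties combine in quadrature:
  (2·δr/r)² = (2×0.0979)² = 0.0383;  (1·δh/h)² = (1×0.0711)² = 0.00505
δV/V = √(0.0434) = 0.208
V = 127 cm^3, so δV = 0.208 × 127 = 26.4 cm^3.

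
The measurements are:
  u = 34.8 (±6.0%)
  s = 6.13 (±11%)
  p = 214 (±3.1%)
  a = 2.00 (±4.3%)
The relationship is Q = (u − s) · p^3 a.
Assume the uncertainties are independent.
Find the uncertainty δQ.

Let w = u − s = 28.7. δw = √(δu² + δs²) = √(4.36 + 0.455) = 2.19, so δw/w = 0.0765.
Q is then a monomial in w, p, a:
δQ/Q = √((δw/w)² + (3·δp/p)² + (1·δa/a)²) = √(0.00586 + 0.00865 + 0.00185) = 0.128
Q = 5.62e+08, so δQ = 0.128 × 5.62e+08 = 7.19e+07.

7.19e+07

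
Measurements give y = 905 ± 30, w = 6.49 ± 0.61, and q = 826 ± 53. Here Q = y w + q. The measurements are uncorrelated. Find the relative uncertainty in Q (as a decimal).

0.0877

Let p = y·w = 5870. δp/p = √((1·δy/y)² + (1·δw/w)²) = √(0.00110 + 0.00883) = 0.0997, so δp = 585.
Q = p + q: δQ = √(δp² + δq²) = √(3.43e+05 + 2810) = 588
Q = 6700, so δQ/Q = 588/6700 = 0.0877.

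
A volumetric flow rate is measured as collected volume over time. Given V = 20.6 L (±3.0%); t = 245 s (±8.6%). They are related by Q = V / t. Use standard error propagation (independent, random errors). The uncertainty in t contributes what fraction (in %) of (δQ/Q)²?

(δQ/Q)² = (1·δV/V)² + (-1·δt/t)²
  V term: (1×0.0300)² = 0.000900
  t term: (-1×0.0860)² = 0.00740
Total = 0.00830. Share from t = 0.00740/0.00830 = 0.892.

89.2%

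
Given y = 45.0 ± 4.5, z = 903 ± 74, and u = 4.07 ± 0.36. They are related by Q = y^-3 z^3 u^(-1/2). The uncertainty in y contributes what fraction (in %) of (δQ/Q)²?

(δQ/Q)² = (-3·δy/y)² + (3·δz/z)² + (−½·δu/u)²
  y term: (-3×0.100)² = 0.0900
  z term: (3×0.0819)² = 0.0604
  u term: (-0.5×0.0885)² = 0.00196
Total = 0.152. Share from y = 0.0900/0.152 = 0.591.

59.1%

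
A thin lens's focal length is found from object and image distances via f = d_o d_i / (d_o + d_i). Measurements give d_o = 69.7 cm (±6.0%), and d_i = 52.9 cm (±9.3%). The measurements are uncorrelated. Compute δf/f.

∂f/∂d_o = (d_i/(d_o+d_i))² = 0.186;  ∂f/∂d_i = (d_o/(d_o+d_i))² = 0.323
δf = √((∂f/∂d_o · δd_o)² + (∂f/∂d_i · δd_i)²) = √(0.606 + 2.53) = 1.77 cm
f = 30.1 cm, so δf/f = 1.77/30.1 = 0.0589.

0.0589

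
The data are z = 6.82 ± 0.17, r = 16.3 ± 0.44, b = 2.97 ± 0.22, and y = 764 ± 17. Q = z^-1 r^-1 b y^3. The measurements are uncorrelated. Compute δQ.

Since Q is a product/quotient, work with relative uncertainties:
  (-1·δz/z)² = (-1×0.0249)² = 0.000621;  (-1·δr/r)² = (-1×0.0270)² = 0.000729;  (1·δb/b)² = (1×0.0741)² = 0.00549;  (3·δy/y)² = (3×0.0223)² = 0.00446
δQ/Q = √(0.0113) = 0.106
Q = 1.19e+07, so δQ = 0.106 × 1.19e+07 = 1.27e+06.

1.27e+06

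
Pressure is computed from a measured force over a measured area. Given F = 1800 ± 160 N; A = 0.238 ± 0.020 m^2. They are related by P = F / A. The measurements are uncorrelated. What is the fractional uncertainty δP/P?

Each factor contributes (exponent × relative error)² to (δP/P)²:
  (1·δF/F)² = (1×0.0889)² = 0.00790;  (-1·δA/A)² = (-1×0.0840)² = 0.00706
δP/P = √(0.0150) = 0.122

0.122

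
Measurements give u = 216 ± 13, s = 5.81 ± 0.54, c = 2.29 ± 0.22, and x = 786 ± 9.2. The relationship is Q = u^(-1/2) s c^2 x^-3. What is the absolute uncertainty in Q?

Products/powers → add relative errors in quadrature, weighted by exponent:
  (−½·δu/u)² = (-0.5×0.0602)² = 0.000906;  (1·δs/s)² = (1×0.0929)² = 0.00864;  (2·δc/c)² = (2×0.0961)² = 0.0369;  (-3·δx/x)² = (-3×0.0117)² = 0.00123
δQ/Q = √(0.0477) = 0.218
Q = 4.27e-09, so δQ = 0.218 × 4.27e-09 = 9.32e-10.

9.32e-10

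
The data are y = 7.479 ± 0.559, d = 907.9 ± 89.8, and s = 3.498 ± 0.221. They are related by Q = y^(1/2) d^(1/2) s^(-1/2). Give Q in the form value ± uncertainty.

44.06 ± 3.07

For a monomial Q ∝ y^(1/2), d^(1/2), s^(-1/2), fractional errors add in quadrature:
  (½·δy/y)² = (0.5×0.0747)² = 0.00140;  (½·δd/d)² = (0.5×0.0989)² = 0.00245;  (−½·δs/s)² = (-0.5×0.0632)² = 0.000998
δQ/Q = √(0.00484) = 0.0696
Q = 44.06, so δQ = 0.0696 × 44.06 = 3.07.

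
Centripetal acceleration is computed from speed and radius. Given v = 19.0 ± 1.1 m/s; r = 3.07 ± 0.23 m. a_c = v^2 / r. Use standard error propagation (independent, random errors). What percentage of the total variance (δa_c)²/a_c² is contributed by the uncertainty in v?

(δa_c/a_c)² = (2·δv/v)² + (-1·δr/r)²
  v term: (2×0.0579)² = 0.0134
  r term: (-1×0.0749)² = 0.00561
Total = 0.0190. Share from v = 0.0134/0.0190 = 0.705.

70.5%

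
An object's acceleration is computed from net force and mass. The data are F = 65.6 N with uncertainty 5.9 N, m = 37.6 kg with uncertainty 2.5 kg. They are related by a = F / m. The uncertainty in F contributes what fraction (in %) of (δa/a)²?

64.7%

(δa/a)² = (1·δF/F)² + (-1·δm/m)²
  F term: (1×0.0899)² = 0.00809
  m term: (-1×0.0665)² = 0.00442
Total = 0.0125. Share from F = 0.00809/0.0125 = 0.647.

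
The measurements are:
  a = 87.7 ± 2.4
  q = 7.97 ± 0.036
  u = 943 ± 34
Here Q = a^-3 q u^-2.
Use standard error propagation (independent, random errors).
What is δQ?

1.45e-12

Each factor contributes (exponent × relative error)² to (δQ/Q)²:
  (-3·δa/a)² = (-3×0.0274)² = 0.00674;  (1·δq/q)² = (1×0.00452)² = 2.04e-05;  (-2·δu/u)² = (-2×0.0361)² = 0.00520
δQ/Q = √(0.0120) = 0.109
Q = 1.33e-11, so δQ = 0.109 × 1.33e-11 = 1.45e-12.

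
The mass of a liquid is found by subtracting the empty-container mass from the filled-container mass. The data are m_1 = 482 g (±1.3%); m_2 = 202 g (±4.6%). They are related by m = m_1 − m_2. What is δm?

Sums and differences: (δm)² = Σ (cᵢ δxᵢ)².
  (δm_1)² = 39.3;  (δm_2)² = 86.3
δm = √(126) = 11.2 g

11.2 g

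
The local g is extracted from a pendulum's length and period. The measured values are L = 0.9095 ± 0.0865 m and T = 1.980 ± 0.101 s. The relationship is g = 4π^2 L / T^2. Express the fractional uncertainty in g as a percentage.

13.9%

Relative error in a monomial: (δg/g)² = Σ (nᵢ · δxᵢ/xᵢ)².
  (1·δL/L)² = (1×0.0951)² = 0.00905;  (-2·δT/T)² = (-2×0.0510)² = 0.0104
δg/g = √(0.0195) = 0.139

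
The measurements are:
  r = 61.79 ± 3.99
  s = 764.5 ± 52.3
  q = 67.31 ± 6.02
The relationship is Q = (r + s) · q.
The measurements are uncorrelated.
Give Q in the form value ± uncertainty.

Let u = r + s = 826.3. δu = √(δr² + δs²) = √(15.9 + 2740) = 52.5, so δu/u = 0.0635.
Q is then a monomial in u, q:
δQ/Q = √((δu/u)² + (1·δq/q)²) = √(0.00403 + 0.00800) = 0.110
Q = 55620, so δQ = 0.110 × 55620 = 6100.

55620 ± 6100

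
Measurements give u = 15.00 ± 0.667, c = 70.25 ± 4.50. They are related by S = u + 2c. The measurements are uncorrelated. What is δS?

Absolute uncertainties add in quadrature for a linear combination:
  (δu)² = 0.445;  (2·δc)² = 81.0
δS = √(81.4) = 9.02

9.02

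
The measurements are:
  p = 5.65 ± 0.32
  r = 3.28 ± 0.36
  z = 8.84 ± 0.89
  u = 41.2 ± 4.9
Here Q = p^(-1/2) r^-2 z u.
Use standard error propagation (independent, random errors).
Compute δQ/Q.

0.271

Each factor contributes (exponent × relative error)² to (δQ/Q)²:
  (−½·δp/p)² = (-0.5×0.0566)² = 0.000802;  (-2·δr/r)² = (-2×0.110)² = 0.0482;  (1·δz/z)² = (1×0.101)² = 0.0101;  (1·δu/u)² = (1×0.119)² = 0.0141
δQ/Q = √(0.0733) = 0.271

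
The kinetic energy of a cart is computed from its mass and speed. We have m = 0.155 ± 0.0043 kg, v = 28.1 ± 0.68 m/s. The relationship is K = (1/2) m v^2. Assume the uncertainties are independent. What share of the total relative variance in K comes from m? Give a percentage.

24.7%

(δK/K)² = (1·δm/m)² + (2·δv/v)²
  m term: (1×0.0277)² = 0.000770
  v term: (2×0.0242)² = 0.00234
Total = 0.00311. Share from m = 0.000770/0.00311 = 0.247.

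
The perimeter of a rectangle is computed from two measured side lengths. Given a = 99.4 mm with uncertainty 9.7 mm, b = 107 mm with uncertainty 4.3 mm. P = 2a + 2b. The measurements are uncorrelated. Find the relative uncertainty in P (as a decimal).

0.0514

P is a linear combination, so absolute uncertainties add in quadrature:
  (2·δa)² = 376;  (2·δb)² = 74.0
δP = √(450) = 21.2 mm
P = 413 mm, so δP/P = 21.2/413 = 0.0514.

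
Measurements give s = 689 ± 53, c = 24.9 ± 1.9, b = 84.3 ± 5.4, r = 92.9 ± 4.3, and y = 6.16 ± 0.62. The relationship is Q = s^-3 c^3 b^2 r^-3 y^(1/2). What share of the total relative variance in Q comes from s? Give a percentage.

(δQ/Q)² = (-3·δs/s)² + (3·δc/c)² + (2·δb/b)² + (-3·δr/r)² + (½·δy/y)²
  s term: (-3×0.0769)² = 0.0533
  c term: (3×0.0763)² = 0.0524
  b term: (2×0.0641)² = 0.0164
  r term: (-3×0.0463)² = 0.0193
  y term: (0.5×0.101)² = 0.00253
Total = 0.144. Share from s = 0.0533/0.144 = 0.370.

37.0%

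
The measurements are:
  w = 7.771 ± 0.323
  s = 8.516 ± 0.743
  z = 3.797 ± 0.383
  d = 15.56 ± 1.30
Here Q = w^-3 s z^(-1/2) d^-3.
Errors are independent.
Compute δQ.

7.36e-07

Relative error in a monomial: (δQ/Q)² = Σ (nᵢ · δxᵢ/xᵢ)².
  (-3·δw/w)² = (-3×0.0416)² = 0.0155;  (1·δs/s)² = (1×0.0872)² = 0.00761;  (−½·δz/z)² = (-0.5×0.101)² = 0.00254;  (-3·δd/d)² = (-3×0.0835)² = 0.0628
δQ/Q = √(0.0885) = 0.298
Q = 2.472e-06, so δQ = 0.298 × 2.472e-06 = 7.36e-07.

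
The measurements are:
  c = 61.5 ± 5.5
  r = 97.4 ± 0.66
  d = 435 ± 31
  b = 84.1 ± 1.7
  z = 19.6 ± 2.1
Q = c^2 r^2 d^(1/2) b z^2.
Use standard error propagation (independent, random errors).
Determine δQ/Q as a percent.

Relative error in a monomial: (δQ/Q)² = Σ (nᵢ · δxᵢ/xᵢ)².
  (2·δc/c)² = (2×0.0894)² = 0.0320;  (2·δr/r)² = (2×0.00678)² = 0.000184;  (½·δd/d)² = (0.5×0.0713)² = 0.00127;  (1·δb/b)² = (1×0.0202)² = 0.000409;  (2·δz/z)² = (2×0.107)² = 0.0459
δQ/Q = √(0.0798) = 0.282

28.2%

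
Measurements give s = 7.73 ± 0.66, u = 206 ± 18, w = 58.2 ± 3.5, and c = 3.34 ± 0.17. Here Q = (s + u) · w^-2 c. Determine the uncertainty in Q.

Let h = s + u = 214. δh = √(δs² + δu²) = √(0.436 + 324) = 18.0, so δh/h = 0.0843.
Q is then a monomial in h, w, c:
δQ/Q = √((δh/h)² + (-2·δw/w)² + (1·δc/c)²) = √(0.00710 + 0.0145 + 0.00259) = 0.155
Q = 0.211, so δQ = 0.155 × 0.211 = 0.0328.

0.0328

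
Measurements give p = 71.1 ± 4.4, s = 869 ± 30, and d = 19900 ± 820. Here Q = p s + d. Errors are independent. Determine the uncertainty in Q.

4450

Let w = p·s = 61800. δw/w = √((1·δp/p)² + (1·δs/s)²) = √(0.00383 + 0.00119) = 0.0709, so δw = 4380.
Q = w + d: δQ = √(δw² + δd²) = √(1.92e+07 + 6.72e+05) = 4450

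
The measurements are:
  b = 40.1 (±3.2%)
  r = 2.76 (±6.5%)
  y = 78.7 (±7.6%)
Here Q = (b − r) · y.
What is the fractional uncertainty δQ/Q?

Let u = b − r = 37.3. δu = √(δb² + δr²) = √(1.65 + 0.0322) = 1.30, so δu/u = 0.0347.
Q is then a monomial in u, y:
δQ/Q = √((δu/u)² + (1·δy/y)²) = √(0.00120 + 0.00578) = 0.0835

0.0835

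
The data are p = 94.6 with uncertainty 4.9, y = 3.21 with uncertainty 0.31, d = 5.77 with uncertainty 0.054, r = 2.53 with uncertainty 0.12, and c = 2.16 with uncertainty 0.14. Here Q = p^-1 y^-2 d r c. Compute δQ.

0.00698

Q is a product of powers, so relative uncertainties combine in quadrature:
  (-1·δp/p)² = (-1×0.0518)² = 0.00268;  (-2·δy/y)² = (-2×0.0966)² = 0.0373;  (1·δd/d)² = (1×0.00936)² = 8.76e-05;  (1·δr/r)² = (1×0.0474)² = 0.00225;  (1·δc/c)² = (1×0.0648)² = 0.00420
δQ/Q = √(0.0465) = 0.216
Q = 0.0323, so δQ = 0.216 × 0.0323 = 0.00698.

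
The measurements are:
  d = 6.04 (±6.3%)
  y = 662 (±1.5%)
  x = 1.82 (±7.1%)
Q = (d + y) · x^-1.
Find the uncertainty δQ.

Let u = d + y = 668. δu = √(δd² + δy²) = √(0.145 + 98.6) = 9.94, so δu/u = 0.0149.
Q is then a monomial in u, x:
δQ/Q = √((δu/u)² + (-1·δx/x)²) = √(0.000221 + 0.00504) = 0.0725
Q = 367, so δQ = 0.0725 × 367 = 26.6.

26.6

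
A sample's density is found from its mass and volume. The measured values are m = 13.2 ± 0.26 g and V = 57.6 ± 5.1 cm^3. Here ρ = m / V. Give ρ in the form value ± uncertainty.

Each factor contributes (exponent × relative error)² to (δρ/ρ)²:
  (1·δm/m)² = (1×0.0197)² = 0.000388;  (-1·δV/V)² = (-1×0.0885)² = 0.00784
δρ/ρ = √(0.00823) = 0.0907
ρ = 0.229 g/cm^3, so δρ = 0.0907 × 0.229 = 0.0208 g/cm^3.

0.229 ± 0.0208 g/cm^3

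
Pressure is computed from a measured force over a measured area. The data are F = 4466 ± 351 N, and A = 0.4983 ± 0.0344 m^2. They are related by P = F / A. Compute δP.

938 Pa

P is a product of powers, so relative uncertainties combine in quadrature:
  (1·δF/F)² = (1×0.0786)² = 0.00618;  (-1·δA/A)² = (-1×0.0690)² = 0.00477
δP/P = √(0.0109) = 0.105
P = 8962 Pa, so δP = 0.105 × 8962 = 938 Pa.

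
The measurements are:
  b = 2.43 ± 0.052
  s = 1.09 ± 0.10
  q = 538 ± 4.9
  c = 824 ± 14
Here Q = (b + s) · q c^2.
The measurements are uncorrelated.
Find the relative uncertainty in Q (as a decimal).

Let u = b + s = 3.52. δu = √(δb² + δs²) = √(0.00270 + 0.0100) = 0.113, so δu/u = 0.0320.
Q is then a monomial in u, q, c:
δQ/Q = √((δu/u)² + (1·δq/q)² + (2·δc/c)²) = √(0.00103 + 8.3e-05 + 0.00115) = 0.0476

0.0476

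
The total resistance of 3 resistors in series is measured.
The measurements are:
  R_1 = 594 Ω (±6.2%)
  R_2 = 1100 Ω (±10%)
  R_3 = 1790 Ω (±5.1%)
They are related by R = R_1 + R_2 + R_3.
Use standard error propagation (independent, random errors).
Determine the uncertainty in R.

148 Ω

For a sum/difference, combine absolute errors in quadrature:
  (δR_1)² = 1360;  (δR_2)² = 12100;  (δR_3)² = 8330
δR = √(21800) = 148 Ω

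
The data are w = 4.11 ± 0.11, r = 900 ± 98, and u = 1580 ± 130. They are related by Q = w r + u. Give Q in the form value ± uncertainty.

5280 ± 435

Let p = w·r = 3700. δp/p = √((1·δw/w)² + (1·δr/r)²) = √(0.000716 + 0.0119) = 0.112, so δp = 415.
Q = p + u: δQ = √(δp² + δu²) = √(1.72e+05 + 16900) = 435
Q = 5280.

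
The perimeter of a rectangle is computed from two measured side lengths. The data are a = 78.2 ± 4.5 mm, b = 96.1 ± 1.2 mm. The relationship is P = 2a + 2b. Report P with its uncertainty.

349 ± 9.31 mm

Sums and differences: (δP)² = Σ (cᵢ δxᵢ)².
  (2·δa)² = 81.0;  (2·δb)² = 5.76
δP = √(86.8) = 9.31 mm
P = 349 mm.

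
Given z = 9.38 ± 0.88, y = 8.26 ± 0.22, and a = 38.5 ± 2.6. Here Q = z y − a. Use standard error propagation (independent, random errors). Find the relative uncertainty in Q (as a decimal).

Let p = z·y = 77.5. δp/p = √((1·δz/z)² + (1·δy/y)²) = √(0.00880 + 0.000709) = 0.0975, so δp = 7.56.
Q = p − a: δQ = √(δp² + δa²) = √(57.1 + 6.76) = 7.99
Q = 39.0, so δQ/Q = 7.99/39.0 = 0.205.

0.205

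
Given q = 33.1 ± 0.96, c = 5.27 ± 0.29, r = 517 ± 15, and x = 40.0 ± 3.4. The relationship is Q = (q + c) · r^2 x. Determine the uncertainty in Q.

Let u = q + c = 38.4. δu = √(δq² + δc²) = √(0.922 + 0.0841) = 1.00, so δu/u = 0.0261.
Q is then a monomial in u, r, x:
δQ/Q = √((δu/u)² + (2·δr/r)² + (1·δx/x)²) = √(0.000683 + 0.00337 + 0.00722) = 0.106
Q = 4.1e+08, so δQ = 0.106 × 4.1e+08 = 4.36e+07.

4.36e+07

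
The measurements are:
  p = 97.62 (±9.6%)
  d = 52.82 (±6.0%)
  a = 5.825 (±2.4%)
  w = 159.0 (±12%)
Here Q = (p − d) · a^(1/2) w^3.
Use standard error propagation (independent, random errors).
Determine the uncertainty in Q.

Let u = p − d = 44.80. δu = √(δp² + δd²) = √(87.8 + 10.0) = 9.89, so δu/u = 0.221.
Q is then a monomial in u, a, w:
δQ/Q = √((δu/u)² + (½·δa/a)² + (3·δw/w)²) = √(0.0488 + 0.000144 + 0.130) = 0.423
Q = 4.346e+08, so δQ = 0.423 × 4.346e+08 = 1.84e+08.

1.84e+08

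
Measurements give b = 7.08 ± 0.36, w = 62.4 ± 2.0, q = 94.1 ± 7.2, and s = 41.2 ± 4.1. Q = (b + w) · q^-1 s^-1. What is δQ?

0.00231

Let u = b + w = 69.5. δu = √(δb² + δw²) = √(0.130 + 4.00) = 2.03, so δu/u = 0.0292.
Q is then a monomial in u, q, s:
δQ/Q = √((δu/u)² + (-1·δq/q)² + (-1·δs/s)²) = √(0.000855 + 0.00585 + 0.00990) = 0.129
Q = 0.0179, so δQ = 0.129 × 0.0179 = 0.00231.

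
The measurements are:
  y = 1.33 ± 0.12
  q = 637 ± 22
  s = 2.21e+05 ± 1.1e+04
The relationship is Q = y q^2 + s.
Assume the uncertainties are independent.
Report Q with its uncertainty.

Let p = y·q^2 = 5.4e+05. δp/p = √((1·δy/y)² + (2·δq/q)²) = √(0.00814 + 0.00477) = 0.114, so δp = 61300.
Q = p + s: δQ = √(δp² + δs²) = √(3.76e+09 + 1.21e+08) = 62300
Q = 7.61e+05.

(7.61 ± 0.623) × 10^5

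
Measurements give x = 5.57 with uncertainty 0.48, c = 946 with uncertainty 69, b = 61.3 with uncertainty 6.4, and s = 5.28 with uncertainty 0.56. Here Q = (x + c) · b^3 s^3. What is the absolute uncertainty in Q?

1.46e+10

Let u = x + c = 952. δu = √(δx² + δc²) = √(0.230 + 4760) = 69.0, so δu/u = 0.0725.
Q is then a monomial in u, b, s:
δQ/Q = √((δu/u)² + (3·δb/b)² + (3·δs/s)²) = √(0.00526 + 0.0981 + 0.101) = 0.452
Q = 3.23e+10, so δQ = 0.452 × 3.23e+10 = 1.46e+10.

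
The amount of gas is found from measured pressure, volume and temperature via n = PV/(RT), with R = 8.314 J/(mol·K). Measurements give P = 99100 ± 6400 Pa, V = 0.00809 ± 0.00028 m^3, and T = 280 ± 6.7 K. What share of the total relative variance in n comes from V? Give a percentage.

20.2%

(δn/n)² = (1·δP/P)² + (1·δV/V)² + (-1·δT/T)²
  P term: (1×0.0646)² = 0.00417
  V term: (1×0.0346)² = 0.00120
  T term: (-1×0.0239)² = 0.000573
Total = 0.00594. Share from V = 0.00120/0.00594 = 0.202.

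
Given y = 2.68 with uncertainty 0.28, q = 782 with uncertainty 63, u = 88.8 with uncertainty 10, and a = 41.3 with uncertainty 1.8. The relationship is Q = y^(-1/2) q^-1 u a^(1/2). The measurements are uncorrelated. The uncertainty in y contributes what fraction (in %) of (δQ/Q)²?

12.2%

(δQ/Q)² = (−½·δy/y)² + (-1·δq/q)² + (1·δu/u)² + (½·δa/a)²
  y term: (-0.5×0.104)² = 0.00273
  q term: (-1×0.0806)² = 0.00649
  u term: (1×0.113)² = 0.0127
  a term: (0.5×0.0436)² = 0.000475
Total = 0.0224. Share from y = 0.00273/0.0224 = 0.122.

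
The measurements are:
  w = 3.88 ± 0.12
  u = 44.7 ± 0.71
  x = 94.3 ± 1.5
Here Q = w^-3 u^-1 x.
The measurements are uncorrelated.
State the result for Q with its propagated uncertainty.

Q is a product of powers, so relative uncertainties combine in quadrature:
  (-3·δw/w)² = (-3×0.0309)² = 0.00861;  (-1·δu/u)² = (-1×0.0159)² = 0.000252;  (1·δx/x)² = (1×0.0159)² = 0.000253
δQ/Q = √(0.00911) = 0.0955
Q = 0.0361, so δQ = 0.0955 × 0.0361 = 0.00345.

0.0361 ± 0.00345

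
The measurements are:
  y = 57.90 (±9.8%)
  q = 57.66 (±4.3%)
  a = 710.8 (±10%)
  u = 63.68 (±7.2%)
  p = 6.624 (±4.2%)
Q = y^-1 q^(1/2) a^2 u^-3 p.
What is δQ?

0.533

Q is a product of powers, so relative uncertainties combine in quadrature:
  (-1·δy/y)² = (-1×0.0980)² = 0.00960;  (½·δq/q)² = (0.5×0.0430)² = 0.000462;  (2·δa/a)² = (2×0.100)² = 0.0400;  (-3·δu/u)² = (-3×0.0720)² = 0.0467;  (1·δp/p)² = (1×0.0420)² = 0.00176
δQ/Q = √(0.0985) = 0.314
Q = 1.700, so δQ = 0.314 × 1.700 = 0.533.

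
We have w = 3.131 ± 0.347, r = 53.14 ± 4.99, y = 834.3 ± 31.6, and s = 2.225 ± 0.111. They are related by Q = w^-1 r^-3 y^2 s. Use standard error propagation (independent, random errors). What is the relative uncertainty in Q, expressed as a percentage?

Relative error in a monomial: (δQ/Q)² = Σ (nᵢ · δxᵢ/xᵢ)².
  (-1·δw/w)² = (-1×0.111)² = 0.0123;  (-3·δr/r)² = (-3×0.0939)² = 0.0794;  (2·δy/y)² = (2×0.0379)² = 0.00574;  (1·δs/s)² = (1×0.0499)² = 0.00249
δQ/Q = √(0.0999) = 0.316

31.6%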